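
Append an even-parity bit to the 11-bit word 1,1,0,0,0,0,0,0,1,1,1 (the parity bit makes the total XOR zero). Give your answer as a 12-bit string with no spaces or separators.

XOR of the 11 data bits: 1⊕1⊕0⊕0⊕0⊕0⊕0⊕0⊕1⊕1⊕1 = 1
Parity bit = 1 (so all 12 bits XOR to 0).

110000001111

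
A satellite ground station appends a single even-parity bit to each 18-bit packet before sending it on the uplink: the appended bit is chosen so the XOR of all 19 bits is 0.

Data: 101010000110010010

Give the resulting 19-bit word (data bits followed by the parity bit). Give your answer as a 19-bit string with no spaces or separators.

XOR of the 18 data bits: 1⊕0⊕1⊕0⊕1⊕0⊕0⊕0⊕0⊕1⊕1⊕0⊕0⊕1⊕0⊕0⊕1⊕0 = 1
Parity bit = 1 (so all 19 bits XOR to 0).

1010100001100100101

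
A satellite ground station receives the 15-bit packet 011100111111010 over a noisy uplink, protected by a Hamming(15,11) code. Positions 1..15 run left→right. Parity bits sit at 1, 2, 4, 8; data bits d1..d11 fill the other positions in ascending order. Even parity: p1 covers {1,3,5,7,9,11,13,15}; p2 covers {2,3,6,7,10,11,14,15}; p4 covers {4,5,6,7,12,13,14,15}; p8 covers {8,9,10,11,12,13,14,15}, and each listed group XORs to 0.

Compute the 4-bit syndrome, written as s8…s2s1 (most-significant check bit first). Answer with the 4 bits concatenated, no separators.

s1 (pos 1,3,5,7,9,11,13,15): 0⊕1⊕0⊕1⊕1⊕1⊕0⊕0 = 0
s2 (pos 2,3,6,7,10,11,14,15): 1⊕1⊕0⊕1⊕1⊕1⊕1⊕0 = 0
s4 (pos 4,5,6,7,12,13,14,15): 1⊕0⊕0⊕1⊕1⊕0⊕1⊕0 = 0
s8 (pos 8,9,10,11,12,13,14,15): 1⊕1⊕1⊕1⊕1⊕0⊕1⊕0 = 0
Syndrome s8…s1 = 0000 → no error.

0000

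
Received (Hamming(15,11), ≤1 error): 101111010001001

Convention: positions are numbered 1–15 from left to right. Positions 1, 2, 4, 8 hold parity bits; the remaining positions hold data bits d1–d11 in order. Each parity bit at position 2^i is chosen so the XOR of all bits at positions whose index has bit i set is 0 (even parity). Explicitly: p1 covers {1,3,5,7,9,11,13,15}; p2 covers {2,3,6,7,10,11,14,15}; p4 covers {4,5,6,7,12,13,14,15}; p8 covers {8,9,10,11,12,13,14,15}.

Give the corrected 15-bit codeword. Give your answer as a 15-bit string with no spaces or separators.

101111010001011

s1 (pos 1,3,5,7,9,11,13,15): 1⊕1⊕1⊕0⊕0⊕0⊕0⊕1 = 0
s2 (pos 2,3,6,7,10,11,14,15): 0⊕1⊕1⊕0⊕0⊕0⊕0⊕1 = 1
s4 (pos 4,5,6,7,12,13,14,15): 1⊕1⊕1⊕0⊕1⊕0⊕0⊕1 = 1
s8 (pos 8,9,10,11,12,13,14,15): 1⊕0⊕0⊕0⊕1⊕0⊕0⊕1 = 1
Syndrome s8…s1 = 1110 → error at position 14.
Flip position 14: 101111010001001 → 101111010001011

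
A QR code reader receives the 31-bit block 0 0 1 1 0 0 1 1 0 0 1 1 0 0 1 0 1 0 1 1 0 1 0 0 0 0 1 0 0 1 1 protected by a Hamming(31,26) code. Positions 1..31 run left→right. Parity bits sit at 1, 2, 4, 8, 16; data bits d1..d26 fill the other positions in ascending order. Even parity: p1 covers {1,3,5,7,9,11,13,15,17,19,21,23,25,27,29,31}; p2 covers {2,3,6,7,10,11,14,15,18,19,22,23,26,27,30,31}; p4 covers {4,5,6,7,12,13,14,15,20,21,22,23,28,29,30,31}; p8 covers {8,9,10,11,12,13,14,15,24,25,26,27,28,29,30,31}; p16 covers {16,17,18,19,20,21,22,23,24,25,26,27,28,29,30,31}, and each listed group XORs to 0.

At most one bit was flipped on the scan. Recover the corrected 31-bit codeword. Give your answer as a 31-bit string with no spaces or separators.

0011001100110010101101000110011

s1 (pos 1,3,5,7,9,11,13,15,17,19,21,23,25,27,29,31): 0⊕1⊕0⊕1⊕0⊕1⊕0⊕1⊕1⊕1⊕0⊕0⊕0⊕1⊕0⊕1 = 0
s2 (pos 2,3,6,7,10,11,14,15,18,19,22,23,26,27,30,31): 0⊕1⊕0⊕1⊕0⊕1⊕0⊕1⊕0⊕1⊕1⊕0⊕0⊕1⊕1⊕1 = 1
s4 (pos 4,5,6,7,12,13,14,15,20,21,22,23,28,29,30,31): 1⊕0⊕0⊕1⊕1⊕0⊕0⊕1⊕1⊕0⊕1⊕0⊕0⊕0⊕1⊕1 = 0
s8 (pos 8,9,10,11,12,13,14,15,24,25,26,27,28,29,30,31): 1⊕0⊕0⊕1⊕1⊕0⊕0⊕1⊕0⊕0⊕0⊕1⊕0⊕0⊕1⊕1 = 1
s16 (pos 16,17,18,19,20,21,22,23,24,25,26,27,28,29,30,31): 0⊕1⊕0⊕1⊕1⊕0⊕1⊕0⊕0⊕0⊕0⊕1⊕0⊕0⊕1⊕1 = 1
Syndrome s16…s1 = 11010 → error at position 26.
Flip position 26: 0011001100110010101101000010011 → 0011001100110010101101000110011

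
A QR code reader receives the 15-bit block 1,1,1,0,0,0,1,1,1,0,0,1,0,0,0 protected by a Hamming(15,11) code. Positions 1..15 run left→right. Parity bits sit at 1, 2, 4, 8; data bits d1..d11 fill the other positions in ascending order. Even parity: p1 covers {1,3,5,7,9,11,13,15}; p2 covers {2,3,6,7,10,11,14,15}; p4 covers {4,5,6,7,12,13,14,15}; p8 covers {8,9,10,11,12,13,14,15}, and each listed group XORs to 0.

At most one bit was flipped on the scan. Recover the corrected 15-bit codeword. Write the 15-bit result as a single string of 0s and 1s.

s1 (pos 1,3,5,7,9,11,13,15): 1⊕1⊕0⊕1⊕1⊕0⊕0⊕0 = 0
s2 (pos 2,3,6,7,10,11,14,15): 1⊕1⊕0⊕1⊕0⊕0⊕0⊕0 = 1
s4 (pos 4,5,6,7,12,13,14,15): 0⊕0⊕0⊕1⊕1⊕0⊕0⊕0 = 0
s8 (pos 8,9,10,11,12,13,14,15): 1⊕1⊕0⊕0⊕1⊕0⊕0⊕0 = 1
Syndrome s8…s1 = 1010 → error at position 10.
Flip position 10: 111000111001000 → 111000111101000

111000111101000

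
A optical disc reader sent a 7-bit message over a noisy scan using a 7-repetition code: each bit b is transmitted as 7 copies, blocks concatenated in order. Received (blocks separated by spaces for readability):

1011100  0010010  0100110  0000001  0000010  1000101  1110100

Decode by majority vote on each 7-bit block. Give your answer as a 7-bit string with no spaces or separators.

1000001

Block 1 (1011100): 4 ones → 1
Block 2 (0010010): 2 ones → 0
Block 3 (0100110): 3 ones → 0
Block 4 (0000001): 1 one → 0
Block 5 (0000010): 1 one → 0
Block 6 (1000101): 3 ones → 0
Block 7 (1110100): 4 ones → 1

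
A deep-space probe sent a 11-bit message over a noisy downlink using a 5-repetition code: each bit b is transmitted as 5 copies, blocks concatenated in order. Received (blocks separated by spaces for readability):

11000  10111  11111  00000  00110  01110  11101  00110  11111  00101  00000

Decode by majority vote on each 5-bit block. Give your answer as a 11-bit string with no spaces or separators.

Block 1 (11000): 2 ones → 0
Block 2 (10111): 4 ones → 1
Block 3 (11111): 5 ones → 1
Block 4 (00000): 0 ones → 0
Block 5 (00110): 2 ones → 0
Block 6 (01110): 3 ones → 1
Block 7 (11101): 4 ones → 1
Block 8 (00110): 2 ones → 0
Block 9 (11111): 5 ones → 1
Block 10 (00101): 2 ones → 0
Block 11 (00000): 0 ones → 0

01100110100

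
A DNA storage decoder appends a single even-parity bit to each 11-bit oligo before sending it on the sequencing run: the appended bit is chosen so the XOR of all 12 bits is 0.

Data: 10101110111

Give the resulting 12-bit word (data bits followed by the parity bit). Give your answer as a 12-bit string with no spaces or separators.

XOR of the 11 data bits: 1⊕0⊕1⊕0⊕1⊕1⊕1⊕0⊕1⊕1⊕1 = 0
Parity bit = 0 (so all 12 bits XOR to 0).

101011101110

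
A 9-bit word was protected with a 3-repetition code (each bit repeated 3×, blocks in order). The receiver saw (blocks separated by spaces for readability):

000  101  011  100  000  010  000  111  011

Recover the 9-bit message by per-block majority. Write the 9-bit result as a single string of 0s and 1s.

Block 1 (000): 0 ones → 0
Block 2 (101): 2 ones → 1
Block 3 (011): 2 ones → 1
Block 4 (100): 1 one → 0
Block 5 (000): 0 ones → 0
Block 6 (010): 1 one → 0
Block 7 (000): 0 ones → 0
Block 8 (111): 3 ones → 1
Block 9 (011): 2 ones → 1

011000011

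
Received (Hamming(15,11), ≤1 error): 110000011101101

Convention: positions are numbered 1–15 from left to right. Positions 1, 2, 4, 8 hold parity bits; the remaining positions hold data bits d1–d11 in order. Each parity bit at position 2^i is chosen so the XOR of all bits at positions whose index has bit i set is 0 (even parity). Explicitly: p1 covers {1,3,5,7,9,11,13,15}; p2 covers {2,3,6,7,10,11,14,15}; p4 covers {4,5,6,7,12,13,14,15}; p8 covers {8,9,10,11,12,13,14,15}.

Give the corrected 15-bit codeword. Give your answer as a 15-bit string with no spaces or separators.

110001011101101

s1 (pos 1,3,5,7,9,11,13,15): 1⊕0⊕0⊕0⊕1⊕0⊕1⊕1 = 0
s2 (pos 2,3,6,7,10,11,14,15): 1⊕0⊕0⊕0⊕1⊕0⊕0⊕1 = 1
s4 (pos 4,5,6,7,12,13,14,15): 0⊕0⊕0⊕0⊕1⊕1⊕0⊕1 = 1
s8 (pos 8,9,10,11,12,13,14,15): 1⊕1⊕1⊕0⊕1⊕1⊕0⊕1 = 0
Syndrome s8…s1 = 0110 → error at position 6.
Flip position 6: 110000011101101 → 110001011101101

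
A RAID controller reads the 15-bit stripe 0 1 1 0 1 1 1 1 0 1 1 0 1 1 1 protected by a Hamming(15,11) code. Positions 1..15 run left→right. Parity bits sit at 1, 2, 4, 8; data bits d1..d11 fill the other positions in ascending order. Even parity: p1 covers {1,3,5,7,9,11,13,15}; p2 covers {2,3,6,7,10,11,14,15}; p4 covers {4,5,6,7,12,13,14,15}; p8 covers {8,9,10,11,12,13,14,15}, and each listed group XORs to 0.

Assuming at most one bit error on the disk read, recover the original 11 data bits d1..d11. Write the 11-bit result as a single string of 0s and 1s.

11110110111

s1 (pos 1,3,5,7,9,11,13,15): 0⊕1⊕1⊕1⊕0⊕1⊕1⊕1 = 0
s2 (pos 2,3,6,7,10,11,14,15): 1⊕1⊕1⊕1⊕1⊕1⊕1⊕1 = 0
s4 (pos 4,5,6,7,12,13,14,15): 0⊕1⊕1⊕1⊕0⊕1⊕1⊕1 = 0
s8 (pos 8,9,10,11,12,13,14,15): 1⊕0⊕1⊕1⊕0⊕1⊕1⊕1 = 0
Syndrome s8…s1 = 0000 → no error.
Read data bits from positions 3,5,6,7,9,10,11,12,13,14,15: 11110110111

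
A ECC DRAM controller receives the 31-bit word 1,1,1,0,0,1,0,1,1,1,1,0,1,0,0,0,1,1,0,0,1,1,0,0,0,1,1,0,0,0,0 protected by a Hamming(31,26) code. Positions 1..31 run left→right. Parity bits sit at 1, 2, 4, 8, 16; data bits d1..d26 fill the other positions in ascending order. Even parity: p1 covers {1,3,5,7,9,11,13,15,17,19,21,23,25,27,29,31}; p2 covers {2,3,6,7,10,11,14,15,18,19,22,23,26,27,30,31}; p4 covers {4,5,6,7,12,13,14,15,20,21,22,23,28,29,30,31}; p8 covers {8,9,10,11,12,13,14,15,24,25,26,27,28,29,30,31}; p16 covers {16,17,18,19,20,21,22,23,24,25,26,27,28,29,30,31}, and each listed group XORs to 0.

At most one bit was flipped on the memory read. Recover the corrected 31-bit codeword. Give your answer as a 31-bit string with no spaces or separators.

1110010110101000110011000110000

s1 (pos 1,3,5,7,9,11,13,15,17,19,21,23,25,27,29,31): 1⊕1⊕0⊕0⊕1⊕1⊕1⊕0⊕1⊕0⊕1⊕0⊕0⊕1⊕0⊕0 = 0
s2 (pos 2,3,6,7,10,11,14,15,18,19,22,23,26,27,30,31): 1⊕1⊕1⊕0⊕1⊕1⊕0⊕0⊕1⊕0⊕1⊕0⊕1⊕1⊕0⊕0 = 1
s4 (pos 4,5,6,7,12,13,14,15,20,21,22,23,28,29,30,31): 0⊕0⊕1⊕0⊕0⊕1⊕0⊕0⊕0⊕1⊕1⊕0⊕0⊕0⊕0⊕0 = 0
s8 (pos 8,9,10,11,12,13,14,15,24,25,26,27,28,29,30,31): 1⊕1⊕1⊕1⊕0⊕1⊕0⊕0⊕0⊕0⊕1⊕1⊕0⊕0⊕0⊕0 = 1
s16 (pos 16,17,18,19,20,21,22,23,24,25,26,27,28,29,30,31): 0⊕1⊕1⊕0⊕0⊕1⊕1⊕0⊕0⊕0⊕1⊕1⊕0⊕0⊕0⊕0 = 0
Syndrome s16…s1 = 01010 → error at position 10.
Flip position 10: 1110010111101000110011000110000 → 1110010110101000110011000110000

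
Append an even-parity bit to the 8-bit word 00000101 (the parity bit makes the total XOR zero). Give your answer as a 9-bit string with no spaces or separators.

000001010

XOR of the 8 data bits: 0⊕0⊕0⊕0⊕0⊕1⊕0⊕1 = 0
Parity bit = 0 (so all 9 bits XOR to 0).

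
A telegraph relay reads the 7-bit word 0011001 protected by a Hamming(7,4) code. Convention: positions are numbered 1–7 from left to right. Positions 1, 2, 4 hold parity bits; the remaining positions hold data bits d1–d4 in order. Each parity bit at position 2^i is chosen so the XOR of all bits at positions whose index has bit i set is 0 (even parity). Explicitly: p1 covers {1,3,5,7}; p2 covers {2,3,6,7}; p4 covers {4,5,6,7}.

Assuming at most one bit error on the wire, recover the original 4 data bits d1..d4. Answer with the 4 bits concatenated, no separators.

s1 (pos 1,3,5,7): 0⊕1⊕0⊕1 = 0
s2 (pos 2,3,6,7): 0⊕1⊕0⊕1 = 0
s4 (pos 4,5,6,7): 1⊕0⊕0⊕1 = 0
Syndrome s4…s1 = 000 → no error.
Read data bits from positions 3,5,6,7: 1001

1001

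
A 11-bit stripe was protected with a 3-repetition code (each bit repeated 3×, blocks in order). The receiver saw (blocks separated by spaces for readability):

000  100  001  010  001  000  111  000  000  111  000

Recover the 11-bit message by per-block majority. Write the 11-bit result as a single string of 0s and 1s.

Block 1 (000): 0 ones → 0
Block 2 (100): 1 one → 0
Block 3 (001): 1 one → 0
Block 4 (010): 1 one → 0
Block 5 (001): 1 one → 0
Block 6 (000): 0 ones → 0
Block 7 (111): 3 ones → 1
Block 8 (000): 0 ones → 0
Block 9 (000): 0 ones → 0
Block 10 (111): 3 ones → 1
Block 11 (000): 0 ones → 0

00000010010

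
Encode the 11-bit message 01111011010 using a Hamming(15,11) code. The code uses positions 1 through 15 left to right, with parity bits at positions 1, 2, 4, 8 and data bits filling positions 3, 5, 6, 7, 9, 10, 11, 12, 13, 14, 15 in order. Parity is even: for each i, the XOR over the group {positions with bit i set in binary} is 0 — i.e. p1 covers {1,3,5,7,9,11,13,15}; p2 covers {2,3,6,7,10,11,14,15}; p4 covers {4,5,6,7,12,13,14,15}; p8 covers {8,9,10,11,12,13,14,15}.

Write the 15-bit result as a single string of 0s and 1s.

Place data at non-parity positions: p1 p2 0 p4 1 1 1 p8 1 0 1 1 0 1 0
p1 (pos 1,3,5,7,9,11,13,15): XOR of data positions = 0⊕1⊕1⊕1⊕1⊕0⊕0 = 0
p2 (pos 2,3,6,7,10,11,14,15): XOR of data positions = 0⊕1⊕1⊕0⊕1⊕1⊕0 = 0
p4 (pos 4,5,6,7,12,13,14,15): XOR of data positions = 1⊕1⊕1⊕1⊕0⊕1⊕0 = 1
p8 (pos 8,9,10,11,12,13,14,15): XOR of data positions = 1⊕0⊕1⊕1⊕0⊕1⊕0 = 0
Codeword: 000111101011010

000111101011010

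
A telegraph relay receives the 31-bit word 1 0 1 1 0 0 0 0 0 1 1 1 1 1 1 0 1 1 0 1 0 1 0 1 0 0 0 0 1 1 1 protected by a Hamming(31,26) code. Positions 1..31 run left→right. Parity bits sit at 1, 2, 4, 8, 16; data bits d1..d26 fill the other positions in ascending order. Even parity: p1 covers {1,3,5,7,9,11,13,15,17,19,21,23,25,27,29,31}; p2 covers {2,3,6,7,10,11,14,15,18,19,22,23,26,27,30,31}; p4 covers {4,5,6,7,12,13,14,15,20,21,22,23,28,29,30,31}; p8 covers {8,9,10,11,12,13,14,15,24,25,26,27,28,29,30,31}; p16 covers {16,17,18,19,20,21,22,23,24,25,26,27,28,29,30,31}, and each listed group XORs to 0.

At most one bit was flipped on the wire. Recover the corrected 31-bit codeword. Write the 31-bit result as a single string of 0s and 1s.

1111000001111110110101010000111

s1 (pos 1,3,5,7,9,11,13,15,17,19,21,23,25,27,29,31): 1⊕1⊕0⊕0⊕0⊕1⊕1⊕1⊕1⊕0⊕0⊕0⊕0⊕0⊕1⊕1 = 0
s2 (pos 2,3,6,7,10,11,14,15,18,19,22,23,26,27,30,31): 0⊕1⊕0⊕0⊕1⊕1⊕1⊕1⊕1⊕0⊕1⊕0⊕0⊕0⊕1⊕1 = 1
s4 (pos 4,5,6,7,12,13,14,15,20,21,22,23,28,29,30,31): 1⊕0⊕0⊕0⊕1⊕1⊕1⊕1⊕1⊕0⊕1⊕0⊕0⊕1⊕1⊕1 = 0
s8 (pos 8,9,10,11,12,13,14,15,24,25,26,27,28,29,30,31): 0⊕0⊕1⊕1⊕1⊕1⊕1⊕1⊕1⊕0⊕0⊕0⊕0⊕1⊕1⊕1 = 0
s16 (pos 16,17,18,19,20,21,22,23,24,25,26,27,28,29,30,31): 0⊕1⊕1⊕0⊕1⊕0⊕1⊕0⊕1⊕0⊕0⊕0⊕0⊕1⊕1⊕1 = 0
Syndrome s16…s1 = 00010 → error at position 2.
Flip position 2: 1011000001111110110101010000111 → 1111000001111110110101010000111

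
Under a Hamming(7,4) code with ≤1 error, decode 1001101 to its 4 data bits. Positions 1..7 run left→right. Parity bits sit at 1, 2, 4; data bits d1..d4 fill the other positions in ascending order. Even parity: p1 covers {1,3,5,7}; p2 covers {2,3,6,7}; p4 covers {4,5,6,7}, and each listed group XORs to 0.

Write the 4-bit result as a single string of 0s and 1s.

s1 (pos 1,3,5,7): 1⊕0⊕1⊕1 = 1
s2 (pos 2,3,6,7): 0⊕0⊕0⊕1 = 1
s4 (pos 4,5,6,7): 1⊕1⊕0⊕1 = 1
Syndrome s4…s1 = 111 → error at position 7.
Flip position 7: 1001101 → 1001100
Read data bits from positions 3,5,6,7: 0100

0100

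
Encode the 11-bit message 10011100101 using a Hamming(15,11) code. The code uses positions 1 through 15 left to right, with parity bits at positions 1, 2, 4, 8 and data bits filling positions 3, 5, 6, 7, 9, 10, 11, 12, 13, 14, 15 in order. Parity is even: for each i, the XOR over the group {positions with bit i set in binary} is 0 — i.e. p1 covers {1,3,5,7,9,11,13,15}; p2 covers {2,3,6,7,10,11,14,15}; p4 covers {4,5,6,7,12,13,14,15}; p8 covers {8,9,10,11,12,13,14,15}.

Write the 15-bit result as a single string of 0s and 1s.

101100101100101

Place data at non-parity positions: p1 p2 1 p4 0 0 1 p8 1 1 0 0 1 0 1
p1 (pos 1,3,5,7,9,11,13,15): XOR of data positions = 1⊕0⊕1⊕1⊕0⊕1⊕1 = 1
p2 (pos 2,3,6,7,10,11,14,15): XOR of data positions = 1⊕0⊕1⊕1⊕0⊕0⊕1 = 0
p4 (pos 4,5,6,7,12,13,14,15): XOR of data positions = 0⊕0⊕1⊕0⊕1⊕0⊕1 = 1
p8 (pos 8,9,10,11,12,13,14,15): XOR of data positions = 1⊕1⊕0⊕0⊕1⊕0⊕1 = 0
Codeword: 101100101100101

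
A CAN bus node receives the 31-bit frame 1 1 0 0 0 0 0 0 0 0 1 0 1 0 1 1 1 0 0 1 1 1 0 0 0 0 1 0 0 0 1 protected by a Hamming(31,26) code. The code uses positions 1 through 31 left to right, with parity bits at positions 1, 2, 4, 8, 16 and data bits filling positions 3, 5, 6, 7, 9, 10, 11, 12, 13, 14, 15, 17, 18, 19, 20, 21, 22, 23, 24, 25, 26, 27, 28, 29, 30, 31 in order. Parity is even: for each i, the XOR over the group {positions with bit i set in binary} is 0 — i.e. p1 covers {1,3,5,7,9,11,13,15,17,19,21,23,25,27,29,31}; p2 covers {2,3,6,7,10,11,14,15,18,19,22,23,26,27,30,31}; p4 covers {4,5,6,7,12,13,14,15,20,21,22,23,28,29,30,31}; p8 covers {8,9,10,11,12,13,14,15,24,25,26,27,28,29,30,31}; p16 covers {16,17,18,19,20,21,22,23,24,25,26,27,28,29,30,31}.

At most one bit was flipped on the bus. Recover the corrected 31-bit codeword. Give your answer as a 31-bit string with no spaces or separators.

1100000000101011100111010010001

s1 (pos 1,3,5,7,9,11,13,15,17,19,21,23,25,27,29,31): 1⊕0⊕0⊕0⊕0⊕1⊕1⊕1⊕1⊕0⊕1⊕0⊕0⊕1⊕0⊕1 = 0
s2 (pos 2,3,6,7,10,11,14,15,18,19,22,23,26,27,30,31): 1⊕0⊕0⊕0⊕0⊕1⊕0⊕1⊕0⊕0⊕1⊕0⊕0⊕1⊕0⊕1 = 0
s4 (pos 4,5,6,7,12,13,14,15,20,21,22,23,28,29,30,31): 0⊕0⊕0⊕0⊕0⊕1⊕0⊕1⊕1⊕1⊕1⊕0⊕0⊕0⊕0⊕1 = 0
s8 (pos 8,9,10,11,12,13,14,15,24,25,26,27,28,29,30,31): 0⊕0⊕0⊕1⊕0⊕1⊕0⊕1⊕0⊕0⊕0⊕1⊕0⊕0⊕0⊕1 = 1
s16 (pos 16,17,18,19,20,21,22,23,24,25,26,27,28,29,30,31): 1⊕1⊕0⊕0⊕1⊕1⊕1⊕0⊕0⊕0⊕0⊕1⊕0⊕0⊕0⊕1 = 1
Syndrome s16…s1 = 11000 → error at position 24.
Flip position 24: 1100000000101011100111000010001 → 1100000000101011100111010010001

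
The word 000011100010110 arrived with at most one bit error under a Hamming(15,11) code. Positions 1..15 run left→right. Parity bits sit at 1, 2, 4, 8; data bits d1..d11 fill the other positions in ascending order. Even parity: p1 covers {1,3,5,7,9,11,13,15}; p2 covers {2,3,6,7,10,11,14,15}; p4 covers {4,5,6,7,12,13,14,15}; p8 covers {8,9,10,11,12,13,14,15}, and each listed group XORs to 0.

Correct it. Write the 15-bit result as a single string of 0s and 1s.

s1 (pos 1,3,5,7,9,11,13,15): 0⊕0⊕1⊕1⊕0⊕1⊕1⊕0 = 0
s2 (pos 2,3,6,7,10,11,14,15): 0⊕0⊕1⊕1⊕0⊕1⊕1⊕0 = 0
s4 (pos 4,5,6,7,12,13,14,15): 0⊕1⊕1⊕1⊕0⊕1⊕1⊕0 = 1
s8 (pos 8,9,10,11,12,13,14,15): 0⊕0⊕0⊕1⊕0⊕1⊕1⊕0 = 1
Syndrome s8…s1 = 1100 → error at position 12.
Flip position 12: 000011100010110 → 000011100011110

000011100011110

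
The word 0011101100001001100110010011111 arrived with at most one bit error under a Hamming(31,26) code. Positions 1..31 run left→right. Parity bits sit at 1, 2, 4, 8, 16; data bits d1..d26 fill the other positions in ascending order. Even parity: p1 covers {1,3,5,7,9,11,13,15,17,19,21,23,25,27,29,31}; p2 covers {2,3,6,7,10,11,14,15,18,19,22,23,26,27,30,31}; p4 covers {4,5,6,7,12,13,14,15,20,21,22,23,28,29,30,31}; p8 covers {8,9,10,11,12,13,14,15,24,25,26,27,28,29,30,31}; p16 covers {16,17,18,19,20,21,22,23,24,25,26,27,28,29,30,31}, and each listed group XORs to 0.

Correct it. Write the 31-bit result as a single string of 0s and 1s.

s1 (pos 1,3,5,7,9,11,13,15,17,19,21,23,25,27,29,31): 0⊕1⊕1⊕1⊕0⊕0⊕1⊕0⊕1⊕0⊕1⊕0⊕0⊕1⊕1⊕1 = 1
s2 (pos 2,3,6,7,10,11,14,15,18,19,22,23,26,27,30,31): 0⊕1⊕0⊕1⊕0⊕0⊕0⊕0⊕0⊕0⊕0⊕0⊕0⊕1⊕1⊕1 = 1
s4 (pos 4,5,6,7,12,13,14,15,20,21,22,23,28,29,30,31): 1⊕1⊕0⊕1⊕0⊕1⊕0⊕0⊕1⊕1⊕0⊕0⊕1⊕1⊕1⊕1 = 0
s8 (pos 8,9,10,11,12,13,14,15,24,25,26,27,28,29,30,31): 1⊕0⊕0⊕0⊕0⊕1⊕0⊕0⊕1⊕0⊕0⊕1⊕1⊕1⊕1⊕1 = 0
s16 (pos 16,17,18,19,20,21,22,23,24,25,26,27,28,29,30,31): 1⊕1⊕0⊕0⊕1⊕1⊕0⊕0⊕1⊕0⊕0⊕1⊕1⊕1⊕1⊕1 = 0
Syndrome s16…s1 = 00011 → error at position 3.
Flip position 3: 0011101100001001100110010011111 → 0001101100001001100110010011111

0001101100001001100110010011111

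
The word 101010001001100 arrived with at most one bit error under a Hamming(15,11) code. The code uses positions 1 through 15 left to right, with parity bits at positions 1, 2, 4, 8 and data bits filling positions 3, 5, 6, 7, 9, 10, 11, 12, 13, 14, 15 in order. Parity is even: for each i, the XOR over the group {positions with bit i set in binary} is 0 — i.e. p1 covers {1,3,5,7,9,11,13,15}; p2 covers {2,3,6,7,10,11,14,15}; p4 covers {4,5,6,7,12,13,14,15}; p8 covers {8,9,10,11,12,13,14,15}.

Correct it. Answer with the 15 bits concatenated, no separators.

s1 (pos 1,3,5,7,9,11,13,15): 1⊕1⊕1⊕0⊕1⊕0⊕1⊕0 = 1
s2 (pos 2,3,6,7,10,11,14,15): 0⊕1⊕0⊕0⊕0⊕0⊕0⊕0 = 1
s4 (pos 4,5,6,7,12,13,14,15): 0⊕1⊕0⊕0⊕1⊕1⊕0⊕0 = 1
s8 (pos 8,9,10,11,12,13,14,15): 0⊕1⊕0⊕0⊕1⊕1⊕0⊕0 = 1
Syndrome s8…s1 = 1111 → error at position 15.
Flip position 15: 101010001001100 → 101010001001101

101010001001101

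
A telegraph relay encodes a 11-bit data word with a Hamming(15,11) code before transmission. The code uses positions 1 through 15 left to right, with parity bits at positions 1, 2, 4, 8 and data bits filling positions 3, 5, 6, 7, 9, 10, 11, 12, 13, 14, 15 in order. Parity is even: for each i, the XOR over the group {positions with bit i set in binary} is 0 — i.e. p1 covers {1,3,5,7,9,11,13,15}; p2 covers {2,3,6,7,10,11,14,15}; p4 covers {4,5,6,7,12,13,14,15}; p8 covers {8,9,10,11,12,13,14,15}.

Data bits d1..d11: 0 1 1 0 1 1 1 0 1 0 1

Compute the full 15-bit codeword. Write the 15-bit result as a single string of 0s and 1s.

100011011110101

Place data at non-parity positions: p1 p2 0 p4 1 1 0 p8 1 1 1 0 1 0 1
p1 (pos 1,3,5,7,9,11,13,15): XOR of data positions = 0⊕1⊕0⊕1⊕1⊕1⊕1 = 1
p2 (pos 2,3,6,7,10,11,14,15): XOR of data positions = 0⊕1⊕0⊕1⊕1⊕0⊕1 = 0
p4 (pos 4,5,6,7,12,13,14,15): XOR of data positions = 1⊕1⊕0⊕0⊕1⊕0⊕1 = 0
p8 (pos 8,9,10,11,12,13,14,15): XOR of data positions = 1⊕1⊕1⊕0⊕1⊕0⊕1 = 1
Codeword: 100011011110101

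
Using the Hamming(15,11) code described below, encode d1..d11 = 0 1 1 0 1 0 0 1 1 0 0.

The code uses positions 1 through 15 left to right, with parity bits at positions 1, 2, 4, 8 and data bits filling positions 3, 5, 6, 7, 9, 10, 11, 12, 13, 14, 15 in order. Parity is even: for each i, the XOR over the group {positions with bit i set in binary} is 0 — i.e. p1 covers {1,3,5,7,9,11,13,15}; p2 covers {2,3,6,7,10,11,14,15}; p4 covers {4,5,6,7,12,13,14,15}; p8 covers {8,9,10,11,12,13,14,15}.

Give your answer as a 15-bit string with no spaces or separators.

110011011001100

Place data at non-parity positions: p1 p2 0 p4 1 1 0 p8 1 0 0 1 1 0 0
p1 (pos 1,3,5,7,9,11,13,15): XOR of data positions = 0⊕1⊕0⊕1⊕0⊕1⊕0 = 1
p2 (pos 2,3,6,7,10,11,14,15): XOR of data positions = 0⊕1⊕0⊕0⊕0⊕0⊕0 = 1
p4 (pos 4,5,6,7,12,13,14,15): XOR of data positions = 1⊕1⊕0⊕1⊕1⊕0⊕0 = 0
p8 (pos 8,9,10,11,12,13,14,15): XOR of data positions = 1⊕0⊕0⊕1⊕1⊕0⊕0 = 1
Codeword: 110011011001100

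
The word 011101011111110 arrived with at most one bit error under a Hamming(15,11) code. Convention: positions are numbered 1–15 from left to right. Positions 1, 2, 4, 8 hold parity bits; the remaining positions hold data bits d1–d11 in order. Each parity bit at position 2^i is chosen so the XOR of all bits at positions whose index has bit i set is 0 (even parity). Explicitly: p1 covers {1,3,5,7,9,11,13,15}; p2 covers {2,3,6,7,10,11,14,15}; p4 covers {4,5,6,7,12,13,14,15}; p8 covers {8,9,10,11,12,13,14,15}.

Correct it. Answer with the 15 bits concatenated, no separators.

s1 (pos 1,3,5,7,9,11,13,15): 0⊕1⊕0⊕0⊕1⊕1⊕1⊕0 = 0
s2 (pos 2,3,6,7,10,11,14,15): 1⊕1⊕1⊕0⊕1⊕1⊕1⊕0 = 0
s4 (pos 4,5,6,7,12,13,14,15): 1⊕0⊕1⊕0⊕1⊕1⊕1⊕0 = 1
s8 (pos 8,9,10,11,12,13,14,15): 1⊕1⊕1⊕1⊕1⊕1⊕1⊕0 = 1
Syndrome s8…s1 = 1100 → error at position 12.
Flip position 12: 011101011111110 → 011101011110110

011101011110110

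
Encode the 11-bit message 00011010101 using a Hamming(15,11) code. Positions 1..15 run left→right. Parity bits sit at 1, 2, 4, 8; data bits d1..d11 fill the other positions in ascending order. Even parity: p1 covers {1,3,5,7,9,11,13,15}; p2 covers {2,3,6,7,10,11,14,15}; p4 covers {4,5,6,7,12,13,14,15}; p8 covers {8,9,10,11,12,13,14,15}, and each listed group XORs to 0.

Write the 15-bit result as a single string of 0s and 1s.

110100101010101

Place data at non-parity positions: p1 p2 0 p4 0 0 1 p8 1 0 1 0 1 0 1
p1 (pos 1,3,5,7,9,11,13,15): XOR of data positions = 0⊕0⊕1⊕1⊕1⊕1⊕1 = 1
p2 (pos 2,3,6,7,10,11,14,15): XOR of data positions = 0⊕0⊕1⊕0⊕1⊕0⊕1 = 1
p4 (pos 4,5,6,7,12,13,14,15): XOR of data positions = 0⊕0⊕1⊕0⊕1⊕0⊕1 = 1
p8 (pos 8,9,10,11,12,13,14,15): XOR of data positions = 1⊕0⊕1⊕0⊕1⊕0⊕1 = 0
Codeword: 110100101010101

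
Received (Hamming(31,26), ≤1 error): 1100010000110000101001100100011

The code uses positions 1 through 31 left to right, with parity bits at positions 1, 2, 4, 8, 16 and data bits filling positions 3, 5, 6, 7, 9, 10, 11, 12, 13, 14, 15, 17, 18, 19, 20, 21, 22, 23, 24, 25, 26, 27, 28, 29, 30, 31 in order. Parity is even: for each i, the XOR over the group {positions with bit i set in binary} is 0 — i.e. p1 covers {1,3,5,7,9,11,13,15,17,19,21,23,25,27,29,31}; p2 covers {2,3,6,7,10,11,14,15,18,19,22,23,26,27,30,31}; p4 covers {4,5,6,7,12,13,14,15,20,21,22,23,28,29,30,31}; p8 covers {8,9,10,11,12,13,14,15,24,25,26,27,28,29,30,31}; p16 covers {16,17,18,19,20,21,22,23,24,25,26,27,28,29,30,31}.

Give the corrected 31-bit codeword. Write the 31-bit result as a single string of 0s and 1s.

s1 (pos 1,3,5,7,9,11,13,15,17,19,21,23,25,27,29,31): 1⊕0⊕0⊕0⊕0⊕1⊕0⊕0⊕1⊕1⊕0⊕1⊕0⊕0⊕0⊕1 = 0
s2 (pos 2,3,6,7,10,11,14,15,18,19,22,23,26,27,30,31): 1⊕0⊕1⊕0⊕0⊕1⊕0⊕0⊕0⊕1⊕1⊕1⊕1⊕0⊕1⊕1 = 1
s4 (pos 4,5,6,7,12,13,14,15,20,21,22,23,28,29,30,31): 0⊕0⊕1⊕0⊕1⊕0⊕0⊕0⊕0⊕0⊕1⊕1⊕0⊕0⊕1⊕1 = 0
s8 (pos 8,9,10,11,12,13,14,15,24,25,26,27,28,29,30,31): 0⊕0⊕0⊕1⊕1⊕0⊕0⊕0⊕0⊕0⊕1⊕0⊕0⊕0⊕1⊕1 = 1
s16 (pos 16,17,18,19,20,21,22,23,24,25,26,27,28,29,30,31): 0⊕1⊕0⊕1⊕0⊕0⊕1⊕1⊕0⊕0⊕1⊕0⊕0⊕0⊕1⊕1 = 1
Syndrome s16…s1 = 11010 → error at position 26.
Flip position 26: 1100010000110000101001100100011 → 1100010000110000101001100000011

1100010000110000101001100000011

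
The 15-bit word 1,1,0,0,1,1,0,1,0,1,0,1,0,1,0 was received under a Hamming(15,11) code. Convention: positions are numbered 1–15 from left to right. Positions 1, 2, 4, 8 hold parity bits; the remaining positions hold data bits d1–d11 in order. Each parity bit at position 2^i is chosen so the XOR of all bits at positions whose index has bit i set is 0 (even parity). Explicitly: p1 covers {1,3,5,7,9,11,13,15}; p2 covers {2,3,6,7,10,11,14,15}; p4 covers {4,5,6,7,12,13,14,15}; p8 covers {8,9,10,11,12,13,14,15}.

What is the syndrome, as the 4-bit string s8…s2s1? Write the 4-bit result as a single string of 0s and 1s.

s1 (pos 1,3,5,7,9,11,13,15): 1⊕0⊕1⊕0⊕0⊕0⊕0⊕0 = 0
s2 (pos 2,3,6,7,10,11,14,15): 1⊕0⊕1⊕0⊕1⊕0⊕1⊕0 = 0
s4 (pos 4,5,6,7,12,13,14,15): 0⊕1⊕1⊕0⊕1⊕0⊕1⊕0 = 0
s8 (pos 8,9,10,11,12,13,14,15): 1⊕0⊕1⊕0⊕1⊕0⊕1⊕0 = 0
Syndrome s8…s1 = 0000 → no error.

0000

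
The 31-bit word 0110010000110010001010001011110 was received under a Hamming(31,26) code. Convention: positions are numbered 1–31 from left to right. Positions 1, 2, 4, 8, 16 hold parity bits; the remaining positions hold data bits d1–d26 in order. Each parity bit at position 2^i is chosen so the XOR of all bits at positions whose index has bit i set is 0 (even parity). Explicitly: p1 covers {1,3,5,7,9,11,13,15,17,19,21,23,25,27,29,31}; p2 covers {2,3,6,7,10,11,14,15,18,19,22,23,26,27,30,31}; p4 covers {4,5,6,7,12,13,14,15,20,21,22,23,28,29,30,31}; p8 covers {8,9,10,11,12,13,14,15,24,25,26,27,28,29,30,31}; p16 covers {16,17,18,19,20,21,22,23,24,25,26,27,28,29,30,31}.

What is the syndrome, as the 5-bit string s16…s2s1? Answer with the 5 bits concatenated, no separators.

s1 (pos 1,3,5,7,9,11,13,15,17,19,21,23,25,27,29,31): 0⊕1⊕0⊕0⊕0⊕1⊕0⊕1⊕0⊕1⊕1⊕0⊕1⊕1⊕1⊕0 = 0
s2 (pos 2,3,6,7,10,11,14,15,18,19,22,23,26,27,30,31): 1⊕1⊕1⊕0⊕0⊕1⊕0⊕1⊕0⊕1⊕0⊕0⊕0⊕1⊕1⊕0 = 0
s4 (pos 4,5,6,7,12,13,14,15,20,21,22,23,28,29,30,31): 0⊕0⊕1⊕0⊕1⊕0⊕0⊕1⊕0⊕1⊕0⊕0⊕1⊕1⊕1⊕0 = 1
s8 (pos 8,9,10,11,12,13,14,15,24,25,26,27,28,29,30,31): 0⊕0⊕0⊕1⊕1⊕0⊕0⊕1⊕0⊕1⊕0⊕1⊕1⊕1⊕1⊕0 = 0
s16 (pos 16,17,18,19,20,21,22,23,24,25,26,27,28,29,30,31): 0⊕0⊕0⊕1⊕0⊕1⊕0⊕0⊕0⊕1⊕0⊕1⊕1⊕1⊕1⊕0 = 1
Syndrome s16…s1 = 10100 → error at position 20.

10100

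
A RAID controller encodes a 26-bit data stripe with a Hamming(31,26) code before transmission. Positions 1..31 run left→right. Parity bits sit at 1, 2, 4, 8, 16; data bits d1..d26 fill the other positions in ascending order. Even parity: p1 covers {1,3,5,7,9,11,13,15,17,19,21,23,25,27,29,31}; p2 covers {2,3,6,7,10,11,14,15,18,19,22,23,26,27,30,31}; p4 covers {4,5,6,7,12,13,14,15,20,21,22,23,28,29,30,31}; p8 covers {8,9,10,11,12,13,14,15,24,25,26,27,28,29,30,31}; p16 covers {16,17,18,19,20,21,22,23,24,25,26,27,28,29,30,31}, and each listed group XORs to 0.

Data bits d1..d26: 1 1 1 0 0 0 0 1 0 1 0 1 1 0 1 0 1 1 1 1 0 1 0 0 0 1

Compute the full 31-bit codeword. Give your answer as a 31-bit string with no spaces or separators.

1010110000010101110101111010001

Place data at non-parity positions: p1 p2 1 p4 1 1 0 p8 0 0 0 1 0 1 0 p16 1 1 0 1 0 1 1 1 1 0 1 0 0 0 1
p1 (pos 1,3,5,7,9,11,13,15,17,19,21,23,25,27,29,31): XOR of data positions = 1⊕1⊕0⊕0⊕0⊕0⊕0⊕1⊕0⊕0⊕1⊕1⊕1⊕0⊕1 = 1
p2 (pos 2,3,6,7,10,11,14,15,18,19,22,23,26,27,30,31): XOR of data positions = 1⊕1⊕0⊕0⊕0⊕1⊕0⊕1⊕0⊕1⊕1⊕0⊕1⊕0⊕1 = 0
p4 (pos 4,5,6,7,12,13,14,15,20,21,22,23,28,29,30,31): XOR of data positions = 1⊕1⊕0⊕1⊕0⊕1⊕0⊕1⊕0⊕1⊕1⊕0⊕0⊕0⊕1 = 0
p8 (pos 8,9,10,11,12,13,14,15,24,25,26,27,28,29,30,31): XOR of data positions = 0⊕0⊕0⊕1⊕0⊕1⊕0⊕1⊕1⊕0⊕1⊕0⊕0⊕0⊕1 = 0
p16 (pos 16,17,18,19,20,21,22,23,24,25,26,27,28,29,30,31): XOR of data positions = 1⊕1⊕0⊕1⊕0⊕1⊕1⊕1⊕1⊕0⊕1⊕0⊕0⊕0⊕1 = 1
Codeword: 1010110000010101110101111010001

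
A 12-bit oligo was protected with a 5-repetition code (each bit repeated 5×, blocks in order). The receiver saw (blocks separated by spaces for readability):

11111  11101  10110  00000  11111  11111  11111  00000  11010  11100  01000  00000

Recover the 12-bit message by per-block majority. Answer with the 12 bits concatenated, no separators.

111011101100

Block 1 (11111): 5 ones → 1
Block 2 (11101): 4 ones → 1
Block 3 (10110): 3 ones → 1
Block 4 (00000): 0 ones → 0
Block 5 (11111): 5 ones → 1
Block 6 (11111): 5 ones → 1
Block 7 (11111): 5 ones → 1
Block 8 (00000): 0 ones → 0
Block 9 (11010): 3 ones → 1
Block 10 (11100): 3 ones → 1
Block 11 (01000): 1 one → 0
Block 12 (00000): 0 ones → 0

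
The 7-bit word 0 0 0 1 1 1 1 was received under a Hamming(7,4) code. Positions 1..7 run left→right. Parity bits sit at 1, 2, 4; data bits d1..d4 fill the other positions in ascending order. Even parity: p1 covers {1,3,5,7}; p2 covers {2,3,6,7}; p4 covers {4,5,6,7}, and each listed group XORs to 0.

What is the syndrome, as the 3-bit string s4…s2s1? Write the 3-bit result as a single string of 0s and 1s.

000

s1 (pos 1,3,5,7): 0⊕0⊕1⊕1 = 0
s2 (pos 2,3,6,7): 0⊕0⊕1⊕1 = 0
s4 (pos 4,5,6,7): 1⊕1⊕1⊕1 = 0
Syndrome s4…s1 = 000 → no error.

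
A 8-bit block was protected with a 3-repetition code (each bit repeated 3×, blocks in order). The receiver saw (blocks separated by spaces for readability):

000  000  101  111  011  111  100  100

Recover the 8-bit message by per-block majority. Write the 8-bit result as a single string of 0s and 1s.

Block 1 (000): 0 ones → 0
Block 2 (000): 0 ones → 0
Block 3 (101): 2 ones → 1
Block 4 (111): 3 ones → 1
Block 5 (011): 2 ones → 1
Block 6 (111): 3 ones → 1
Block 7 (100): 1 one → 0
Block 8 (100): 1 one → 0

00111100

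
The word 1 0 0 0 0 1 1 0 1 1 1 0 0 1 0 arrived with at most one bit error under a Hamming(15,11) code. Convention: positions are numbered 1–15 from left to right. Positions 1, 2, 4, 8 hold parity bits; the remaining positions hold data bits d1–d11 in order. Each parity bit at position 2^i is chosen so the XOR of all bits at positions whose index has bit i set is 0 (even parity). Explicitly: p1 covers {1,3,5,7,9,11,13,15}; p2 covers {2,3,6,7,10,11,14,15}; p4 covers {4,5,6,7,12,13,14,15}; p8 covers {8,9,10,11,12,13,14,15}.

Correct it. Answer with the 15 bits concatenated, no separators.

s1 (pos 1,3,5,7,9,11,13,15): 1⊕0⊕0⊕1⊕1⊕1⊕0⊕0 = 0
s2 (pos 2,3,6,7,10,11,14,15): 0⊕0⊕1⊕1⊕1⊕1⊕1⊕0 = 1
s4 (pos 4,5,6,7,12,13,14,15): 0⊕0⊕1⊕1⊕0⊕0⊕1⊕0 = 1
s8 (pos 8,9,10,11,12,13,14,15): 0⊕1⊕1⊕1⊕0⊕0⊕1⊕0 = 0
Syndrome s8…s1 = 0110 → error at position 6.
Flip position 6: 100001101110010 → 100000101110010

100000101110010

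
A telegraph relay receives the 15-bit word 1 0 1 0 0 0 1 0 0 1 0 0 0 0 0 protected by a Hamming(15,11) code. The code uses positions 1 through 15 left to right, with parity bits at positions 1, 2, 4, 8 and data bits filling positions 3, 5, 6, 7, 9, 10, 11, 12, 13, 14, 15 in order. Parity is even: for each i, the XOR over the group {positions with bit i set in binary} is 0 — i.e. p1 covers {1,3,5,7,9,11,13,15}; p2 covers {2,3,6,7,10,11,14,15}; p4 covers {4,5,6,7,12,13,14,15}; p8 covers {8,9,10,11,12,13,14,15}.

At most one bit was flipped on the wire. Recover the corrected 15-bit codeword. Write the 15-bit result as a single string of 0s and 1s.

s1 (pos 1,3,5,7,9,11,13,15): 1⊕1⊕0⊕1⊕0⊕0⊕0⊕0 = 1
s2 (pos 2,3,6,7,10,11,14,15): 0⊕1⊕0⊕1⊕1⊕0⊕0⊕0 = 1
s4 (pos 4,5,6,7,12,13,14,15): 0⊕0⊕0⊕1⊕0⊕0⊕0⊕0 = 1
s8 (pos 8,9,10,11,12,13,14,15): 0⊕0⊕1⊕0⊕0⊕0⊕0⊕0 = 1
Syndrome s8…s1 = 1111 → error at position 15.
Flip position 15: 101000100100000 → 101000100100001

101000100100001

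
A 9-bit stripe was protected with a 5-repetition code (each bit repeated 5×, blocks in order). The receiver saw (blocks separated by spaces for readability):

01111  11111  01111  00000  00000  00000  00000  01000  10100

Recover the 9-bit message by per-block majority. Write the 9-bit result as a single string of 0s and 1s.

Block 1 (01111): 4 ones → 1
Block 2 (11111): 5 ones → 1
Block 3 (01111): 4 ones → 1
Block 4 (00000): 0 ones → 0
Block 5 (00000): 0 ones → 0
Block 6 (00000): 0 ones → 0
Block 7 (00000): 0 ones → 0
Block 8 (01000): 1 one → 0
Block 9 (10100): 2 ones → 0

111000000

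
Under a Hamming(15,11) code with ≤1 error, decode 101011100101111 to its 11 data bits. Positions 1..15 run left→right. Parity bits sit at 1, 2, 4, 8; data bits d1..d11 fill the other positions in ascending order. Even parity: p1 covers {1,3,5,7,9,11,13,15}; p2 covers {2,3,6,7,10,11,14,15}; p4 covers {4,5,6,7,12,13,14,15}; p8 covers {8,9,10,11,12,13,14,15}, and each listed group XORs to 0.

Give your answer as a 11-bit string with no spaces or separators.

s1 (pos 1,3,5,7,9,11,13,15): 1⊕1⊕1⊕1⊕0⊕0⊕1⊕1 = 0
s2 (pos 2,3,6,7,10,11,14,15): 0⊕1⊕1⊕1⊕1⊕0⊕1⊕1 = 0
s4 (pos 4,5,6,7,12,13,14,15): 0⊕1⊕1⊕1⊕1⊕1⊕1⊕1 = 1
s8 (pos 8,9,10,11,12,13,14,15): 0⊕0⊕1⊕0⊕1⊕1⊕1⊕1 = 1
Syndrome s8…s1 = 1100 → error at position 12.
Flip position 12: 101011100101111 → 101011100100111
Read data bits from positions 3,5,6,7,9,10,11,12,13,14,15: 11110100111

11110100111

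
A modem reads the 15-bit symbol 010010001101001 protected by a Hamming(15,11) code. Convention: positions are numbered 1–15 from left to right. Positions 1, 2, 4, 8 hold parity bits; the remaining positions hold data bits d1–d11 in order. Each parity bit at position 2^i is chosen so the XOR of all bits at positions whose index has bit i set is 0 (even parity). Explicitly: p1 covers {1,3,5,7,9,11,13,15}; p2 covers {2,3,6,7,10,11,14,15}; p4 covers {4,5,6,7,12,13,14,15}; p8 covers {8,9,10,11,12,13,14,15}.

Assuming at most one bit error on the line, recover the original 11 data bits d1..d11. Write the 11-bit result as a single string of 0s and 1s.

01011101001

s1 (pos 1,3,5,7,9,11,13,15): 0⊕0⊕1⊕0⊕1⊕0⊕0⊕1 = 1
s2 (pos 2,3,6,7,10,11,14,15): 1⊕0⊕0⊕0⊕1⊕0⊕0⊕1 = 1
s4 (pos 4,5,6,7,12,13,14,15): 0⊕1⊕0⊕0⊕1⊕0⊕0⊕1 = 1
s8 (pos 8,9,10,11,12,13,14,15): 0⊕1⊕1⊕0⊕1⊕0⊕0⊕1 = 0
Syndrome s8…s1 = 0111 → error at position 7.
Flip position 7: 010010001101001 → 010010101101001
Read data bits from positions 3,5,6,7,9,10,11,12,13,14,15: 01011101001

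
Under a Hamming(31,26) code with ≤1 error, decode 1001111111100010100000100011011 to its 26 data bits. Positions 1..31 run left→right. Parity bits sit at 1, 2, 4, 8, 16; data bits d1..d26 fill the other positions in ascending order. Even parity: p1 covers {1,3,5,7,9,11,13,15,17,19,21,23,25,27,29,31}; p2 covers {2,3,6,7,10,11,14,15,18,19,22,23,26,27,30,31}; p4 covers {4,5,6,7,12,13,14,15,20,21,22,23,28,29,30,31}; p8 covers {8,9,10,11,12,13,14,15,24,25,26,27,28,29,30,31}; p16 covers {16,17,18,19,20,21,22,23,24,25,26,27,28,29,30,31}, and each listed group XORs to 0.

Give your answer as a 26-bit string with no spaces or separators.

s1 (pos 1,3,5,7,9,11,13,15,17,19,21,23,25,27,29,31): 1⊕0⊕1⊕1⊕1⊕1⊕0⊕1⊕1⊕0⊕0⊕1⊕0⊕1⊕0⊕1 = 0
s2 (pos 2,3,6,7,10,11,14,15,18,19,22,23,26,27,30,31): 0⊕0⊕1⊕1⊕1⊕1⊕0⊕1⊕0⊕0⊕0⊕1⊕0⊕1⊕1⊕1 = 1
s4 (pos 4,5,6,7,12,13,14,15,20,21,22,23,28,29,30,31): 1⊕1⊕1⊕1⊕0⊕0⊕0⊕1⊕0⊕0⊕0⊕1⊕1⊕0⊕1⊕1 = 1
s8 (pos 8,9,10,11,12,13,14,15,24,25,26,27,28,29,30,31): 1⊕1⊕1⊕1⊕0⊕0⊕0⊕1⊕0⊕0⊕0⊕1⊕1⊕0⊕1⊕1 = 1
s16 (pos 16,17,18,19,20,21,22,23,24,25,26,27,28,29,30,31): 0⊕1⊕0⊕0⊕0⊕0⊕0⊕1⊕0⊕0⊕0⊕1⊕1⊕0⊕1⊕1 = 0
Syndrome s16…s1 = 01110 → error at position 14.
Flip position 14: 1001111111100010100000100011011 → 1001111111100110100000100011011
Read data bits from positions 3,5,6,7,9,10,11,12,13,14,15,17,18,19,20,21,22,23,24,25,26,27,28,29,30,31: 01111110011100000100011011

01111110011100000100011011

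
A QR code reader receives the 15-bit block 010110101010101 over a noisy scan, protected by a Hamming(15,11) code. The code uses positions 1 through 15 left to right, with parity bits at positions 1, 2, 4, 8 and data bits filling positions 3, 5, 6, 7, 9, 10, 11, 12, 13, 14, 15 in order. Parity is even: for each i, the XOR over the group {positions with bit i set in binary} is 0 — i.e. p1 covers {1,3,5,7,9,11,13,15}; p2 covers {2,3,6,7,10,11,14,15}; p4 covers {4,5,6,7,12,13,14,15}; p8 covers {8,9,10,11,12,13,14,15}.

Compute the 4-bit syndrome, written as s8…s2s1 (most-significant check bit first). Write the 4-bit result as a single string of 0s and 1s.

s1 (pos 1,3,5,7,9,11,13,15): 0⊕0⊕1⊕1⊕1⊕1⊕1⊕1 = 0
s2 (pos 2,3,6,7,10,11,14,15): 1⊕0⊕0⊕1⊕0⊕1⊕0⊕1 = 0
s4 (pos 4,5,6,7,12,13,14,15): 1⊕1⊕0⊕1⊕0⊕1⊕0⊕1 = 1
s8 (pos 8,9,10,11,12,13,14,15): 0⊕1⊕0⊕1⊕0⊕1⊕0⊕1 = 0
Syndrome s8…s1 = 0100 → error at position 4.

0100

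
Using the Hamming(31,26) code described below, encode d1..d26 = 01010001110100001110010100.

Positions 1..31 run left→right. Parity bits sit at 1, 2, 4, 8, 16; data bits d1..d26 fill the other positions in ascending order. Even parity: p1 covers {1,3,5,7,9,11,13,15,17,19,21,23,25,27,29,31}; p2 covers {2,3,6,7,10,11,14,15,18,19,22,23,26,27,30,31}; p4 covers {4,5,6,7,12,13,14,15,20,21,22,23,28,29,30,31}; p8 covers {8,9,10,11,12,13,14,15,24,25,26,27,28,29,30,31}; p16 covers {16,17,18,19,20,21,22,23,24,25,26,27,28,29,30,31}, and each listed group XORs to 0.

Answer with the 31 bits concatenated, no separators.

1100101000011100100001110010100

Place data at non-parity positions: p1 p2 0 p4 1 0 1 p8 0 0 0 1 1 1 0 p16 1 0 0 0 0 1 1 1 0 0 1 0 1 0 0
p1 (pos 1,3,5,7,9,11,13,15,17,19,21,23,25,27,29,31): XOR of data positions = 0⊕1⊕1⊕0⊕0⊕1⊕0⊕1⊕0⊕0⊕1⊕0⊕1⊕1⊕0 = 1
p2 (pos 2,3,6,7,10,11,14,15,18,19,22,23,26,27,30,31): XOR of data positions = 0⊕0⊕1⊕0⊕0⊕1⊕0⊕0⊕0⊕1⊕1⊕0⊕1⊕0⊕0 = 1
p4 (pos 4,5,6,7,12,13,14,15,20,21,22,23,28,29,30,31): XOR of data positions = 1⊕0⊕1⊕1⊕1⊕1⊕0⊕0⊕0⊕1⊕1⊕0⊕1⊕0⊕0 = 0
p8 (pos 8,9,10,11,12,13,14,15,24,25,26,27,28,29,30,31): XOR of data positions = 0⊕0⊕0⊕1⊕1⊕1⊕0⊕1⊕0⊕0⊕1⊕0⊕1⊕0⊕0 = 0
p16 (pos 16,17,18,19,20,21,22,23,24,25,26,27,28,29,30,31): XOR of data positions = 1⊕0⊕0⊕0⊕0⊕1⊕1⊕1⊕0⊕0⊕1⊕0⊕1⊕0⊕0 = 0
Codeword: 1100101000011100100001110010100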